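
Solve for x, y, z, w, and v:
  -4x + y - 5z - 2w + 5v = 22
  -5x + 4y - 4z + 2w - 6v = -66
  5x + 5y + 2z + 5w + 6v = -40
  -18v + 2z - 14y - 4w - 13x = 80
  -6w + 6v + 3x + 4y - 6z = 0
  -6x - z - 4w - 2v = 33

Row-reduce the augmented matrix:
R1 ← R1 / (-4).
R2 ← R2 + 5·R1.
R3 ← R3 − 5·R1.
R4 ← R4 + 13·R1.
R5 ← R5 − 3·R1.
R6 ← R6 + 6·R1.
R2 ← R2 / (11/4).
R1 ← R1 + 1/4·R2.
R3 ← R3 − 25/4·R2.
R4 ← R4 + 69/4·R2.
R5 ← R5 − 19/4·R2.
R6 ← R6 + 3/2·R2.
R3 ← R3 / (-103/11).
R1 ← R1 − 16/11·R3.
R2 ← R2 − 9/11·R3.
R4 ← R4 − 356/11·R3.
R5 ← R5 + 150/11·R3.
R6 ← R6 − 85/11·R3.
R4 ← R4 / (414/103).
R1 ← R1 + 30/103·R4.
R2 ← R2 − 99/103·R4.
R3 ← R3 − 85/103·R4.
R5 ← R5 + 414/103·R4.
R6 ← R6 + 507/103·R4.
Swap R5 and R6.
R5 ← R5 / (3488/69).
R1 ← R1 − 404/69·R5.
R2 ← R2 + 173/23·R5.
R3 ← R3 + 2054/207·R5.
R4 ← R4 − 1415/207·R5.
R6 reduces to 0 = 0, so the extra equation is consistent.
Reading off the reduced rows gives x = -4, y = -6, z = 5, w = -6, v = 5.

x = -4, y = -6, z = 5, w = -6, v = 5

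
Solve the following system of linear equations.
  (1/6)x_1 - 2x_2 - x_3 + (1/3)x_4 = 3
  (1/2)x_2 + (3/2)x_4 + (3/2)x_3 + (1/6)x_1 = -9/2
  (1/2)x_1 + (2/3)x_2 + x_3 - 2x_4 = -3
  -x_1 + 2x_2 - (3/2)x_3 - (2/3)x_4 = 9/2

x_1 = 0, x_2 = 0, x_3 = -3, x_4 = 0

Row-reduce the augmented matrix:
R1 ← R1 / (1/6).
R2 ← R2 − 1/6·R1.
R3 ← R3 − 1/2·R1.
R4 ← R4 + 1·R1.
R2 ← R2 / (5/2).
R1 ← R1 + 12·R2.
R3 ← R3 − 20/3·R2.
R4 ← R4 + 10·R2.
R3 ← R3 / (-8/3).
R1 ← R1 − 6·R3.
R2 ← R2 − 1·R3.
R4 ← R4 − 5/2·R3.
R4 ← R4 / (13/48).
R1 ← R1 + 123/20·R4.
R2 ← R2 + 73/40·R4.
R3 ← R3 − 55/24·R4.
Reading off the reduced rows gives x_1 = 0, x_2 = 0, x_3 = -3, x_4 = 0.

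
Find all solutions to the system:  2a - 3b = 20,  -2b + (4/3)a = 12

Row-reduce:
R1 ← R1 / (2).
R2 ← R2 − 4/3·R1.
Row 2 reduces to 0 = -4/3, a contradiction. The system is inconsistent.

no solution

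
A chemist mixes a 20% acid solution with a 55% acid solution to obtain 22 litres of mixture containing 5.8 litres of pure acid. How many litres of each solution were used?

Let a = litres of solution A, b = litres of solution B.
  a + b = 22
  (11/20)b + (1/5)a = 29/5
Row-reduce the augmented matrix:
R2 ← R2 − 1/5·R1.
R2 ← R2 / (7/20).
R1 ← R1 − 1·R2.
Reading off the reduced rows gives a = 18, b = 4.

litres of solution A: 18, litres of solution B: 4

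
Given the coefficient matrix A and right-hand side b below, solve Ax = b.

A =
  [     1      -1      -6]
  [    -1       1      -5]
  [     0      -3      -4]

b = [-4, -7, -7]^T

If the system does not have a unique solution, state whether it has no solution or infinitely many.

x_1 = 3, x_2 = 1, x_3 = 1

Row-reduce the augmented matrix:
R2 ← R2 + 1·R1.
Swap R2 and R3.
R2 ← R2 / (-3).
R1 ← R1 + 1·R2.
R3 ← R3 / (-11).
R1 ← R1 + 14/3·R3.
R2 ← R2 − 4/3·R3.
Reading off the reduced rows gives x_1 = 3, x_2 = 1, x_3 = 1.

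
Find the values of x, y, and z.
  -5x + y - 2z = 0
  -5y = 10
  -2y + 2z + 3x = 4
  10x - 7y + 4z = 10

x = -1, y = -2, z = 3/2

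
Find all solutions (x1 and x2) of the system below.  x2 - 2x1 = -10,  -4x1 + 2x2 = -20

Row-reduce:
R1 ← R1 / (-2).
R2 ← R2 + 4·R1.
Rank is 1 with 2 unknowns, leaving x2 free.

infinitely many solutions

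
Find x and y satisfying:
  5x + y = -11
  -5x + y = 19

Row-reduce the augmented matrix:
R1 ← R1 / (5).
R2 ← R2 + 5·R1.
R2 ← R2 / (2).
R1 ← R1 − 1/5·R2.
Reading off the reduced rows gives x = -3, y = 4.

x = -3, y = 4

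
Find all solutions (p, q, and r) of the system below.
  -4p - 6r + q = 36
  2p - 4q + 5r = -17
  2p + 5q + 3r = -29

p = -5, q = -2, r = -3

Row-reduce the augmented matrix:
R1 ← R1 / (-4).
R2 ← R2 − 2·R1.
R3 ← R3 − 2·R1.
R2 ← R2 / (-7/2).
R1 ← R1 + 1/4·R2.
R3 ← R3 − 11/2·R2.
R3 ← R3 / (22/7).
R1 ← R1 − 19/14·R3.
R2 ← R2 + 4/7·R3.
Reading off the reduced rows gives p = -5, q = -2, r = -3.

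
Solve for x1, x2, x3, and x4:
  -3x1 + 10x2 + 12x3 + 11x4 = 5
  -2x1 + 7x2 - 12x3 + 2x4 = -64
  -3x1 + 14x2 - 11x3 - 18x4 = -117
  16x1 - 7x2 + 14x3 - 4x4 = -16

Row-reduce the augmented matrix:
R1 ← R1 / (-3).
R2 ← R2 + 2·R1.
R3 ← R3 + 3·R1.
R4 ← R4 − 16·R1.
R2 ← R2 / (1/3).
R1 ← R1 + 10/3·R2.
R3 ← R3 − 4·R2.
R4 ← R4 − 139/3·R2.
R3 ← R3 / (217).
R1 ← R1 + 204·R3.
R2 ← R2 + 60·R3.
R4 ← R4 − 2858·R3.
R4 ← R4 / (10386/31).
R1 ← R1 + 747/31·R4.
R2 ← R2 + 196/31·R4.
R3 ← R3 − 5/31·R4.
Reading off the reduced rows gives x1 = -6, x2 = -6, x3 = 3, x4 = 1.

x1 = -6, x2 = -6, x3 = 3, x4 = 1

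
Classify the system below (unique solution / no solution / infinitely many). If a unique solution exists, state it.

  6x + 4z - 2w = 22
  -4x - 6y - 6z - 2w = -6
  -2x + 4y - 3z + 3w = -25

infinitely many solutions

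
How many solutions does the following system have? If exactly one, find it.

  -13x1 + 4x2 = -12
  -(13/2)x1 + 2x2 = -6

infinitely many solutions

Row-reduce:
R1 ← R1 / (-13).
R2 ← R2 + 13/2·R1.
Rank is 1 with 2 unknowns, leaving x2 free.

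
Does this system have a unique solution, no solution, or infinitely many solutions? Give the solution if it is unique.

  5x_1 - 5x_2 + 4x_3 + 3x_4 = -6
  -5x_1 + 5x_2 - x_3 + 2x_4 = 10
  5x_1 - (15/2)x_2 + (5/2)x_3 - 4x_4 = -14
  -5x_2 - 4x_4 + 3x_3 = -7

no solution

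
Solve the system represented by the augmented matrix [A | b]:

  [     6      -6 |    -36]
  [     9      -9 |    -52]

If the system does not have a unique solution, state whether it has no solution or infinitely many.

no solution

Row-reduce:
R1 ← R1 / (6).
R2 ← R2 − 9·R1.
Row 2 reduces to 0 = 2, a contradiction. The system is inconsistent.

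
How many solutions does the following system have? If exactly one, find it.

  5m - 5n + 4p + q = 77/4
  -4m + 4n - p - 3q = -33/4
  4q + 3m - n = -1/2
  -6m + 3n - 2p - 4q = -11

Row-reduce the augmented matrix:
R1 ← R1 / (5).
R2 ← R2 + 4·R1.
R3 ← R3 − 3·R1.
R4 ← R4 + 6·R1.
Swap R2 and R3.
R2 ← R2 / (2).
R1 ← R1 + 1·R2.
R4 ← R4 + 3·R2.
R3 ← R3 / (11/5).
R1 ← R1 + 2/5·R3.
R2 ← R2 + 6/5·R3.
R4 ← R4 + 4/5·R3.
R4 ← R4 / (3/2).
R1 ← R1 − 3/2·R4.
R2 ← R2 − 1/2·R4.
R3 ← R3 + 1·R4.
Reading off the reduced rows gives m = 5/2, n = -1, p = 1, q = -9/4.

m = 5/2, n = -1, p = 1, q = -9/4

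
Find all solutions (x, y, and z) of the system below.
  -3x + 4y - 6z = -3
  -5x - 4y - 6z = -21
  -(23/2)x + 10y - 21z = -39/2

Row-reduce:
R1 ← R1 / (-3).
R2 ← R2 + 5·R1.
R3 ← R3 + 23/2·R1.
R2 ← R2 / (-32/3).
R1 ← R1 + 4/3·R2.
R3 ← R3 + 16/3·R2.
Rank is 2 with 3 unknowns, leaving z free.

infinitely many solutions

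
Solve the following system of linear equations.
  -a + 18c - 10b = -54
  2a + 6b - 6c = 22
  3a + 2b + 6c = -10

infinitely many solutions

Row-reduce:
R1 ← R1 / (-1).
R2 ← R2 − 2·R1.
R3 ← R3 − 3·R1.
R2 ← R2 / (-14).
R1 ← R1 − 10·R2.
R3 ← R3 + 28·R2.
Rank is 2 with 3 unknowns, leaving c free.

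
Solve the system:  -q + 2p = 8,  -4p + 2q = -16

Row-reduce:
R1 ← R1 / (2).
R2 ← R2 + 4·R1.
Rank is 1 with 2 unknowns, leaving q free.

infinitely many solutions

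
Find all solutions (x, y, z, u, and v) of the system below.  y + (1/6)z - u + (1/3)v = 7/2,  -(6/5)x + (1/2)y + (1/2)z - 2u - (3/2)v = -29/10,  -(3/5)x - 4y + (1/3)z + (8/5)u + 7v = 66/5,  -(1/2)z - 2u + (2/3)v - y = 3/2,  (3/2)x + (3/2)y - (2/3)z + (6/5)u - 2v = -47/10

no solution

Row-reduce:
Swap R1 and R2.
R1 ← R1 / (-6/5).
R3 ← R3 + 3/5·R1.
R5 ← R5 − 3/2·R1.
R1 ← R1 + 5/12·R2.
R3 ← R3 + 17/4·R2.
R4 ← R4 + 1·R2.
R5 ← R5 − 17/8·R2.
R3 ← R3 / (19/24).
R1 ← R1 + 25/72·R3.
R2 ← R2 − 1/6·R3.
R4 ← R4 + 1/3·R3.
R5 ← R5 + 19/48·R3.
R4 ← R4 / (-351/95).
R1 ← R1 − 10/19·R4.
R2 ← R2 + 62/95·R4.
R3 ← R3 + 198/95·R4.
Row 5 reduces to 0 = -1, a contradiction. The system is inconsistent.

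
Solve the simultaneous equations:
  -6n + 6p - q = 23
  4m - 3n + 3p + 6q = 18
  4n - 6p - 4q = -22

Row-reduce:
Swap R1 and R2.
R1 ← R1 / (4).
R2 ← R2 / (-6).
R1 ← R1 + 3/4·R2.
R3 ← R3 − 4·R2.
R3 ← R3 / (-2).
R2 ← R2 + 1·R3.
Rank is 3 with 4 unknowns, leaving q free.

infinitely many solutions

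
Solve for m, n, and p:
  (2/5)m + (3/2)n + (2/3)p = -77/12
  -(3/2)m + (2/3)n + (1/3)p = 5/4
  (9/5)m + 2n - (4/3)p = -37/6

m = -5/2, n = -5/2, p = -5/2

Row-reduce the augmented matrix:
R1 ← R1 / (2/5).
R2 ← R2 + 3/2·R1.
R3 ← R3 − 9/5·R1.
R2 ← R2 / (151/24).
R1 ← R1 − 15/4·R2.
R3 ← R3 + 19/4·R2.
R3 ← R3 / (-994/453).
R1 ← R1 + 10/453·R3.
R2 ← R2 − 68/151·R3.
Reading off the reduced rows gives m = -5/2, n = -5/2, p = -5/2.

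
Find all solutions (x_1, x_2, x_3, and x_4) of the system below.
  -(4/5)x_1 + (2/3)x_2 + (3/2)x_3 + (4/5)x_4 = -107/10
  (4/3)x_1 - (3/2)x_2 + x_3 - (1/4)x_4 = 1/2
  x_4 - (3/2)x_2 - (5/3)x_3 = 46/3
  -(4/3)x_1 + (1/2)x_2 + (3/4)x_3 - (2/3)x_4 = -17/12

Row-reduce the augmented matrix:
R1 ← R1 / (-4/5).
R2 ← R2 − 4/3·R1.
R4 ← R4 + 4/3·R1.
R2 ← R2 / (-7/18).
R1 ← R1 + 5/6·R2.
R3 ← R3 + 3/2·R2.
R4 ← R4 + 11/18·R2.
R3 ← R3 / (-91/6).
R1 ← R1 + 75/8·R3.
R2 ← R2 + 9·R3.
R4 ← R4 + 29/4·R3.
R4 ← R4 / (-33373/15288).
R1 ← R1 + 13827/10192·R4.
R2 ← R2 + 573/637·R4.
R3 ← R3 − 267/1274·R4.
Reading off the reduced rows gives x_1 = -3, x_2 = -6, x_3 = -5, x_4 = -2.

x_1 = -3, x_2 = -6, x_3 = -5, x_4 = -2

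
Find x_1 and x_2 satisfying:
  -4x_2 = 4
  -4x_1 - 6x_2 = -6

x_1 = 3, x_2 = -1

Row-reduce the augmented matrix:
Swap R1 and R2.
R1 ← R1 / (-4).
R2 ← R2 / (-4).
R1 ← R1 − 3/2·R2.
Reading off the reduced rows gives x_1 = 3, x_2 = -1.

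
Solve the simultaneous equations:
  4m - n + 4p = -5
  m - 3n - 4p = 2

Row-reduce:
R1 ← R1 / (4).
R2 ← R2 − 1·R1.
R2 ← R2 / (-11/4).
R1 ← R1 + 1/4·R2.
Rank is 2 with 3 unknowns, leaving p free.

infinitely many solutions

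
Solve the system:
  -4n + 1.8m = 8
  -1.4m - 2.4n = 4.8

Row-reduce the augmented matrix:
R1 ← R1 / (9/5).
R2 ← R2 + 7/5·R1.
R2 ← R2 / (-248/45).
R1 ← R1 + 20/9·R2.
Reading off the reduced rows gives m = 0, n = -2.

m = 0, n = -2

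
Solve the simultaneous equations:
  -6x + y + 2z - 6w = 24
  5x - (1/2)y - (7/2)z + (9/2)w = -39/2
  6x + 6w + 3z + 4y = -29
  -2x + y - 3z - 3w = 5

Row-reduce:
R1 ← R1 / (-6).
R2 ← R2 − 5·R1.
R3 ← R3 − 6·R1.
R4 ← R4 + 2·R1.
R2 ← R2 / (1/3).
R1 ← R1 + 1/6·R2.
R3 ← R3 − 5·R2.
R4 ← R4 − 2/3·R2.
R3 ← R3 / (65/2).
R1 ← R1 + 5/4·R3.
R2 ← R2 + 11/2·R3.
Row 4 reduces to 0 = -4, a contradiction. The system is inconsistent.

no solution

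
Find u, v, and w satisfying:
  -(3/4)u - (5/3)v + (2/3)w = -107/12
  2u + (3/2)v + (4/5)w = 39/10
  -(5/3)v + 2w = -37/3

u = -1, v = 5, w = -2

Row-reduce the augmented matrix:
R1 ← R1 / (-3/4).
R2 ← R2 − 2·R1.
R2 ← R2 / (-53/18).
R1 ← R1 − 20/9·R2.
R3 ← R3 + 5/3·R2.
R3 ← R3 / (86/159).
R1 ← R1 − 56/53·R3.
R2 ← R2 + 232/265·R3.
Reading off the reduced rows gives u = -1, v = 5, w = -2.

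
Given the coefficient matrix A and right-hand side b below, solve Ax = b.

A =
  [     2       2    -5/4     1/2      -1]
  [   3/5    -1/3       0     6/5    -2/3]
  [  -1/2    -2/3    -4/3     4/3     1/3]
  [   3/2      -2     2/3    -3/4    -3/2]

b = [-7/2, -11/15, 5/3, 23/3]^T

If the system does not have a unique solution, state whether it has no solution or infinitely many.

infinitely many solutions

Row-reduce:
R1 ← R1 / (2).
R2 ← R2 − 3/5·R1.
R3 ← R3 + 1/2·R1.
R4 ← R4 − 3/2·R1.
R2 ← R2 / (-14/15).
R1 ← R1 − 1·R2.
R3 ← R3 + 1/6·R2.
R4 ← R4 + 7/2·R2.
R3 ← R3 / (-1151/672).
R1 ← R1 + 25/112·R3.
R2 ← R2 + 45/112·R3.
R4 ← R4 − 19/96·R3.
R4 ← R4 / (-67895/13812).
R1 ← R1 − 1392/1151·R4.
R2 ← R2 + 1638/1151·R4.
R3 ← R3 + 854/1151·R4.
Rank is 4 with 5 unknowns, leaving x_5 free.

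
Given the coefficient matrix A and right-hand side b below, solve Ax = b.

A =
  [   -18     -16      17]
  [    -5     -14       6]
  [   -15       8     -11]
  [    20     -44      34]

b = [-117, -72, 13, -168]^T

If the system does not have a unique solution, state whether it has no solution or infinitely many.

no solution

Row-reduce:
R1 ← R1 / (-18).
R2 ← R2 + 5·R1.
R3 ← R3 + 15·R1.
R4 ← R4 − 20·R1.
R2 ← R2 / (-86/9).
R1 ← R1 − 8/9·R2.
R3 ← R3 − 64/3·R2.
R4 ← R4 + 556/9·R2.
R3 ← R3 / (-1919/86).
R1 ← R1 + 71/86·R3.
R2 ← R2 + 23/172·R3.
R4 ← R4 − 1919/43·R3.
Row 4 reduces to 0 = 2, a contradiction. The system is inconsistent.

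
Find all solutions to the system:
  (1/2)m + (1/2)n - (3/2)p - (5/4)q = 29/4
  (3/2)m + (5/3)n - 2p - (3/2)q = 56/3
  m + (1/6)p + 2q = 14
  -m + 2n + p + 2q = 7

Row-reduce the augmented matrix:
R1 ← R1 / (1/2).
R2 ← R2 − 3/2·R1.
R3 ← R3 − 1·R1.
R4 ← R4 + 1·R1.
R2 ← R2 / (1/6).
R1 ← R1 − 1·R2.
R3 ← R3 + 1·R2.
R4 ← R4 − 3·R2.
R3 ← R3 / (109/6).
R1 ← R1 + 18·R3.
R2 ← R2 − 15·R3.
R4 ← R4 + 47·R3.
R4 ← R4 / (607/109).
R1 ← R1 − 200/109·R4.
R2 ← R2 + 297/218·R4.
R3 ← R3 − 108/109·R4.
Reading off the reduced rows gives m = 5, n = 4, p = -6, q = 5.

m = 5, n = 4, p = -6, q = 5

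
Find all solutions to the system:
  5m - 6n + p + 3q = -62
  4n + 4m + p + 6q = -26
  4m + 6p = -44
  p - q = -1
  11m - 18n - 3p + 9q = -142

m = -5, n = 4, p = -4, q = -3

Row-reduce the augmented matrix:
R1 ← R1 / (5).
R2 ← R2 − 4·R1.
R3 ← R3 − 4·R1.
R5 ← R5 − 11·R1.
R2 ← R2 / (44/5).
R1 ← R1 + 6/5·R2.
R3 ← R3 − 24/5·R2.
R5 ← R5 + 24/5·R2.
R3 ← R3 / (56/11).
R1 ← R1 − 5/22·R3.
R2 ← R2 − 1/44·R3.
R4 ← R4 − 1·R3.
R5 ← R5 + 56/11·R3.
R4 ← R4 / (-1/7).
R1 ← R1 − 9/7·R4.
R2 ← R2 − 3/7·R4.
R3 ← R3 + 6/7·R4.
R5 reduces to 0 = 0, so the extra equation is consistent.
Reading off the reduced rows gives m = -5, n = 4, p = -4, q = -3.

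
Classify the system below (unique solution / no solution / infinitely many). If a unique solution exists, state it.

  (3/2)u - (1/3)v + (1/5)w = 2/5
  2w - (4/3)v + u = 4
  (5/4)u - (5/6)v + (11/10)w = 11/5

Row-reduce:
R1 ← R1 / (3/2).
R2 ← R2 − 1·R1.
R3 ← R3 − 5/4·R1.
R2 ← R2 / (-10/9).
R1 ← R1 + 2/9·R2.
R3 ← R3 + 5/9·R2.
Rank is 2 with 3 unknowns, leaving w free.

infinitely many solutions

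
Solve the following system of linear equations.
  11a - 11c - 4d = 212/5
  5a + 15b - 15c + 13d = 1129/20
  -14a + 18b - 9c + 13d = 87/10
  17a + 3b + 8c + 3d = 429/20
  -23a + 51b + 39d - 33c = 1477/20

Row-reduce the augmented matrix:
R1 ← R1 / (11).
R2 ← R2 − 5·R1.
R3 ← R3 + 14·R1.
R4 ← R4 − 17·R1.
R5 ← R5 + 23·R1.
R2 ← R2 / (15).
R3 ← R3 − 18·R2.
R4 ← R4 − 3·R2.
R5 ← R5 − 51·R2.
R3 ← R3 / (-11).
R1 ← R1 + 1·R3.
R2 ← R2 + 2/3·R3.
R4 ← R4 − 27·R3.
R5 ← R5 + 22·R3.
R4 ← R4 / (-10899/605).
R1 ← R1 − 323/605·R4.
R2 ← R2 − 2879/1815·R4.
R3 ← R3 − 543/605·R4.
R5 reduces to 0 = 0, so the extra equation is consistent.
Reading off the reduced rows gives a = 2, b = 3/4, c = -2, d = 2/5.

a = 2, b = 3/4, c = -2, d = 2/5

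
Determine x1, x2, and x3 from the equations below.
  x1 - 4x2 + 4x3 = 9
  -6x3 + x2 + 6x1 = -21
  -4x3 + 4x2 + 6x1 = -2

Row-reduce the augmented matrix:
R2 ← R2 − 6·R1.
R3 ← R3 − 6·R1.
R2 ← R2 / (25).
R1 ← R1 + 4·R2.
R3 ← R3 − 28·R2.
R3 ← R3 / (28/5).
R1 ← R1 + 4/5·R3.
R2 ← R2 + 6/5·R3.
Reading off the reduced rows gives x1 = 1, x2 = 3, x3 = 5.

x1 = 1, x2 = 3, x3 = 5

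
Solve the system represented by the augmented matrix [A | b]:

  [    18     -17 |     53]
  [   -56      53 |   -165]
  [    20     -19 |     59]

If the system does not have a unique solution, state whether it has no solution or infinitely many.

x_1 = 2, x_2 = -1

Row-reduce the augmented matrix:
R1 ← R1 / (18).
R2 ← R2 + 56·R1.
R3 ← R3 − 20·R1.
R2 ← R2 / (1/9).
R1 ← R1 + 17/18·R2.
R3 ← R3 + 1/9·R2.
R3 reduces to 0 = 0, so the extra equation is consistent.
Reading off the reduced rows gives x_1 = 2, x_2 = -1.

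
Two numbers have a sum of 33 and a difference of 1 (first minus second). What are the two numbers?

first number: 17, second number: 16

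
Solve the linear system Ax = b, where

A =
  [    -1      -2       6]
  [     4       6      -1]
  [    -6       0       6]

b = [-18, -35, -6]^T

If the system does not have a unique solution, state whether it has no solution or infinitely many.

x_1 = -4, x_2 = -4, x_3 = -5

Row-reduce the augmented matrix:
R1 ← R1 / (-1).
R2 ← R2 − 4·R1.
R3 ← R3 + 6·R1.
R2 ← R2 / (-2).
R1 ← R1 − 2·R2.
R3 ← R3 − 12·R2.
R3 ← R3 / (108).
R1 ← R1 − 17·R3.
R2 ← R2 + 23/2·R3.
Reading off the reduced rows gives x_1 = -4, x_2 = -4, x_3 = -5.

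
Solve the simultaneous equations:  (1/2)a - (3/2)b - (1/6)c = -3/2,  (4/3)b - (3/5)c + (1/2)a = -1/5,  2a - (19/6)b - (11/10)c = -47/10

Row-reduce:
R1 ← R1 / (1/2).
R2 ← R2 − 1/2·R1.
R3 ← R3 − 2·R1.
R2 ← R2 / (17/6).
R1 ← R1 + 3·R2.
R3 ← R3 − 17/6·R2.
Rank is 2 with 3 unknowns, leaving c free.

infinitely many solutions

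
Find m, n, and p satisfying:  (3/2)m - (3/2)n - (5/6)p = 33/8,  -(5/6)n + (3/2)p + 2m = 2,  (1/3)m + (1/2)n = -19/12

m = -1/4, n = -3, p = 0

Row-reduce the augmented matrix:
R1 ← R1 / (3/2).
R2 ← R2 − 2·R1.
R3 ← R3 − 1/3·R1.
R2 ← R2 / (7/6).
R1 ← R1 + 1·R2.
R3 ← R3 − 5/6·R2.
R3 ← R3 / (-635/378).
R1 ← R1 − 106/63·R3.
R2 ← R2 − 47/21·R3.
Reading off the reduced rows gives m = -1/4, n = -3, p = 0.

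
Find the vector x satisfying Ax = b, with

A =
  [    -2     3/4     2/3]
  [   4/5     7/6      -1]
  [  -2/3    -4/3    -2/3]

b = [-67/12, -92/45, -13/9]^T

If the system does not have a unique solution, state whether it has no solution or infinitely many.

x_1 = 3, x_2 = -5/3, x_3 = 5/2

Row-reduce the augmented matrix:
R1 ← R1 / (-2).
R2 ← R2 − 4/5·R1.
R3 ← R3 + 2/3·R1.
R2 ← R2 / (22/15).
R1 ← R1 + 3/8·R2.
R3 ← R3 + 19/12·R2.
R3 ← R3 / (-121/72).
R1 ← R1 + 25/48·R3.
R2 ← R2 + 1/2·R3.
Reading off the reduced rows gives x_1 = 3, x_2 = -5/3, x_3 = 5/2.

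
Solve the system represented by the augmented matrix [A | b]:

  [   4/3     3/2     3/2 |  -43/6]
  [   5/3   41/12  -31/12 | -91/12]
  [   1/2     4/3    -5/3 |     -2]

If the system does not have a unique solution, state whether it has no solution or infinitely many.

infinitely many solutions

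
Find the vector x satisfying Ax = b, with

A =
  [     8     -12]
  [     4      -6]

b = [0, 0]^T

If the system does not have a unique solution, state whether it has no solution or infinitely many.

Row-reduce:
R1 ← R1 / (8).
R2 ← R2 − 4·R1.
Rank is 1 with 2 unknowns, leaving x_2 free.

infinitely many solutions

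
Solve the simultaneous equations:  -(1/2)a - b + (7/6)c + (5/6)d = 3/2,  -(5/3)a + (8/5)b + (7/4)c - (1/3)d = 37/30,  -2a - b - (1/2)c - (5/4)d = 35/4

infinitely many solutions

Row-reduce:
R1 ← R1 / (-1/2).
R2 ← R2 + 5/3·R1.
R3 ← R3 + 2·R1.
R2 ← R2 / (74/15).
R1 ← R1 − 2·R2.
R3 ← R3 − 3·R2.
R3 ← R3 / (-3433/888).
R1 ← R1 + 217/148·R3.
R2 ← R2 + 385/888·R3.
Rank is 3 with 4 unknowns, leaving d free.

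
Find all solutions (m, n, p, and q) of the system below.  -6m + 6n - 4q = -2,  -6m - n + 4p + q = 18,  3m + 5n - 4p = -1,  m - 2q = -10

Row-reduce the augmented matrix:
R1 ← R1 / (-6).
R2 ← R2 + 6·R1.
R3 ← R3 − 3·R1.
R4 ← R4 − 1·R1.
R2 ← R2 / (-7).
R1 ← R1 + 1·R2.
R3 ← R3 − 8·R2.
R4 ← R4 − 1·R2.
R3 ← R3 / (4/7).
R1 ← R1 + 4/7·R3.
R2 ← R2 + 4/7·R3.
R4 ← R4 − 4/7·R3.
R4 ← R4 / (-17/3).
R1 ← R1 − 11/3·R4.
R2 ← R2 − 3·R4.
R3 ← R3 − 13/2·R4.
Reading off the reduced rows gives m = 0, n = 3, p = 4, q = 5.

m = 0, n = 3, p = 4, q = 5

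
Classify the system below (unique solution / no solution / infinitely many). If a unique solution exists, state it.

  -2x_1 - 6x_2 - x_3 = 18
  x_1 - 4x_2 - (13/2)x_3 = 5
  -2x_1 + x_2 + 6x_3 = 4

Row-reduce:
R1 ← R1 / (-2).
R2 ← R2 − 1·R1.
R3 ← R3 + 2·R1.
R2 ← R2 / (-7).
R1 ← R1 − 3·R2.
R3 ← R3 − 7·R2.
Rank is 2 with 3 unknowns, leaving x_3 free.

infinitely many solutions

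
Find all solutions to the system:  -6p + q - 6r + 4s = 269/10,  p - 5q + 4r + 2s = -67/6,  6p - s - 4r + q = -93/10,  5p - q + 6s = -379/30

p = -8/3, q = 1/2, r = -8/5, s = 1/5

Row-reduce the augmented matrix:
R1 ← R1 / (-6).
R2 ← R2 − 1·R1.
R3 ← R3 − 6·R1.
R4 ← R4 − 5·R1.
R2 ← R2 / (-29/6).
R1 ← R1 + 1/6·R2.
R3 ← R3 − 2·R2.
R4 ← R4 + 1/6·R2.
R3 ← R3 / (-254/29).
R1 ← R1 − 26/29·R3.
R2 ← R2 + 18/29·R3.
R4 ← R4 + 148/29·R3.
R4 ← R4 / (870/127).
R1 ← R1 + 43/127·R4.
R2 ← R2 + 107/127·R4.
R3 ← R3 + 119/254·R4.
Reading off the reduced rows gives p = -8/3, q = 1/2, r = -8/5, s = 1/5.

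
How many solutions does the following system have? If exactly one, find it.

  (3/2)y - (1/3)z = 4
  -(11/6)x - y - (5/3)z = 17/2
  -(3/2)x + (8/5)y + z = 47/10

x = -3, y = 2, z = -3

Row-reduce the augmented matrix:
Swap R1 and R2.
R1 ← R1 / (-11/6).
R3 ← R3 + 3/2·R1.
R2 ← R2 / (3/2).
R1 ← R1 − 6/11·R2.
R3 ← R3 − 133/55·R2.
R3 ← R3 / (1436/495).
R1 ← R1 − 34/33·R3.
R2 ← R2 + 2/9·R3.
Reading off the reduced rows gives x = -3, y = 2, z = -3.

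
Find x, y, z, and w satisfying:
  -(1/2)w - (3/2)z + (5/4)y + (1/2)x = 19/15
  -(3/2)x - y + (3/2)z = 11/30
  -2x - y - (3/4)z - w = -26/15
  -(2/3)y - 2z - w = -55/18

Row-reduce the augmented matrix:
R1 ← R1 / (1/2).
R2 ← R2 + 3/2·R1.
R3 ← R3 + 2·R1.
R2 ← R2 / (11/4).
R1 ← R1 − 5/2·R2.
R3 ← R3 − 4·R2.
R4 ← R4 + 2/3·R2.
R3 ← R3 / (-105/44).
R1 ← R1 + 3/11·R3.
R2 ← R2 + 12/11·R3.
R4 ← R4 + 30/11·R3.
R4 ← R4 / (-3/7).
R1 ← R1 − 16/35·R4.
R2 ← R2 + 6/35·R4.
R3 ← R3 − 12/35·R4.
Reading off the reduced rows gives x = 1/5, y = 7/3, z = 2, w = -5/2.

x = 1/5, y = 7/3, z = 2, w = -5/2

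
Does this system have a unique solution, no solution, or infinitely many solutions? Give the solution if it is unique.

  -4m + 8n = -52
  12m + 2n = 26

m = 3, n = -5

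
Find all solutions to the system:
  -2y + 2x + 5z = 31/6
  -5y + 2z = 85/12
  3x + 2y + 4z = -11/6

x = -7/3, y = -3/4, z = 5/3

Row-reduce the augmented matrix:
R1 ← R1 / (2).
R3 ← R3 − 3·R1.
R2 ← R2 / (-5).
R1 ← R1 + 1·R2.
R3 ← R3 − 5·R2.
R3 ← R3 / (-3/2).
R1 ← R1 − 21/10·R3.
R2 ← R2 + 2/5·R3.
Reading off the reduced rows gives x = -7/3, y = -3/4, z = 5/3.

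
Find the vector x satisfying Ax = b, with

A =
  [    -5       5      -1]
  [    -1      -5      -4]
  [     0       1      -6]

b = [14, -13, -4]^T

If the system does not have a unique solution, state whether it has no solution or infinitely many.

Row-reduce the augmented matrix:
R1 ← R1 / (-5).
R2 ← R2 + 1·R1.
R2 ← R2 / (-6).
R1 ← R1 + 1·R2.
R3 ← R3 − 1·R2.
R3 ← R3 / (-199/30).
R1 ← R1 − 5/6·R3.
R2 ← R2 − 19/30·R3.
Reading off the reduced rows gives x_1 = -1, x_2 = 2, x_3 = 1.

x_1 = -1, x_2 = 2, x_3 = 1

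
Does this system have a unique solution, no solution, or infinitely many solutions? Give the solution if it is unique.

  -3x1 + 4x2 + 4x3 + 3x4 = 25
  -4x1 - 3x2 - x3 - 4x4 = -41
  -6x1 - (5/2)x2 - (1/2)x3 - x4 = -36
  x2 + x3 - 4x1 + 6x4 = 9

no solution

Row-reduce:
R1 ← R1 / (-3).
R2 ← R2 + 4·R1.
R3 ← R3 + 6·R1.
R4 ← R4 + 4·R1.
R2 ← R2 / (-25/3).
R1 ← R1 + 4/3·R2.
R3 ← R3 + 21/2·R2.
R4 ← R4 + 13/3·R2.
R3 ← R3 / (-13/25).
R1 ← R1 + 8/25·R3.
R2 ← R2 − 19/25·R3.
R4 ← R4 + 26/25·R3.
Row 4 reduces to 0 = -1, a contradiction. The system is inconsistent.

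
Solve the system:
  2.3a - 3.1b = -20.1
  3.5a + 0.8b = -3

a = -2, b = 5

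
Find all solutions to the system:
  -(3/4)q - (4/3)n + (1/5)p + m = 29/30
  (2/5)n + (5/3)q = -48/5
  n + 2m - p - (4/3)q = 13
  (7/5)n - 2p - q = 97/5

Row-reduce the augmented matrix:
R3 ← R3 − 2·R1.
R2 ← R2 / (2/5).
R1 ← R1 + 4/3·R2.
R3 ← R3 − 11/3·R2.
R4 ← R4 − 7/5·R2.
R3 ← R3 / (-7/5).
R1 ← R1 − 1/5·R3.
R4 ← R4 + 2·R3.
R4 ← R4 / (1859/126).
R1 ← R1 − 667/252·R4.
R2 ← R2 − 25/6·R4.
R3 ← R3 − 680/63·R4.
Reading off the reduced rows gives m = -1, n = 1, p = -6, q = -6.

m = -1, n = 1, p = -6, q = -6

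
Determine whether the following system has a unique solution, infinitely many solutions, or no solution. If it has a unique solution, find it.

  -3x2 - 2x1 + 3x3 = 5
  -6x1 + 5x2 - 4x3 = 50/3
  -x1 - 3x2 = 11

Row-reduce the augmented matrix:
R1 ← R1 / (-2).
R2 ← R2 + 6·R1.
R3 ← R3 + 1·R1.
R2 ← R2 / (14).
R1 ← R1 − 3/2·R2.
R3 ← R3 + 3/2·R2.
R3 ← R3 / (-81/28).
R1 ← R1 + 3/28·R3.
R2 ← R2 + 13/14·R3.
Reading off the reduced rows gives x1 = -3, x2 = -8/3, x3 = -3.

x1 = -3, x2 = -8/3, x3 = -3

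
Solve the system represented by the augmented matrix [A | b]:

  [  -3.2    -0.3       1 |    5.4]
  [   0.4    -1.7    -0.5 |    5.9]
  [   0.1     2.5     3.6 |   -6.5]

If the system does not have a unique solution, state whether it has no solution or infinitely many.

Row-reduce the augmented matrix:
R1 ← R1 / (-16/5).
R2 ← R2 − 2/5·R1.
R3 ← R3 − 1/10·R1.
R2 ← R2 / (-139/80).
R1 ← R1 − 3/32·R2.
R3 ← R3 − 797/320·R2.
R3 ← R3 / (17201/5560).
R1 ← R1 + 185/556·R3.
R2 ← R2 − 30/139·R3.
Reading off the reduced rows gives x_1 = -1, x_2 = -4, x_3 = 1.

x_1 = -1, x_2 = -4, x_3 = 1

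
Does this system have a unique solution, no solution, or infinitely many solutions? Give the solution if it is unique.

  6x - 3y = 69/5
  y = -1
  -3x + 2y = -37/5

Row-reduce the augmented matrix:
R1 ← R1 / (6).
R3 ← R3 + 3·R1.
R1 ← R1 + 1/2·R2.
R3 ← R3 − 1/2·R2.
R3 reduces to 0 = 0, so the extra equation is consistent.
Reading off the reduced rows gives x = 9/5, y = -1.

x = 9/5, y = -1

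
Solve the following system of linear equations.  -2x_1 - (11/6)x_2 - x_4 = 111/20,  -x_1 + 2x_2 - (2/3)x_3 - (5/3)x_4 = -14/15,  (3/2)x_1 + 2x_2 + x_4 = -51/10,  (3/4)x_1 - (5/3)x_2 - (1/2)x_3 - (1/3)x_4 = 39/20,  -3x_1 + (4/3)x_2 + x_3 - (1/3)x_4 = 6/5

x_1 = -7/5, x_2 = -3/2, x_3 = -1, x_4 = 0

Row-reduce the augmented matrix:
R1 ← R1 / (-2).
R2 ← R2 + 1·R1.
R3 ← R3 − 3/2·R1.
R4 ← R4 − 3/4·R1.
R5 ← R5 + 3·R1.
R2 ← R2 / (35/12).
R1 ← R1 − 11/12·R2.
R3 ← R3 − 5/8·R2.
R4 ← R4 + 113/48·R2.
R5 ← R5 − 49/12·R2.
R3 ← R3 / (1/7).
R1 ← R1 − 22/105·R3.
R2 ← R2 + 8/35·R3.
R4 ← R4 + 109/105·R3.
R5 ← R5 − 29/15·R3.
R4 ← R4 / (119/60).
R1 ← R1 − 2/15·R4.
R2 ← R2 − 2/5·R4.
R3 ← R3 − 7/2·R4.
R5 ← R5 + 119/30·R4.
R5 reduces to 0 = 0, so the extra equation is consistent.
Reading off the reduced rows gives x_1 = -7/5, x_2 = -3/2, x_3 = -1, x_4 = 0.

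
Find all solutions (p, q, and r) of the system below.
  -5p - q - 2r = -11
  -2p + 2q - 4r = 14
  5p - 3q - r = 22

p = 4, q = 1, r = -5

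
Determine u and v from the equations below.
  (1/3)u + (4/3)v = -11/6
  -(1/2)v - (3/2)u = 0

u = 1/2, v = -3/2

Row-reduce the augmented matrix:
R1 ← R1 / (1/3).
R2 ← R2 + 3/2·R1.
R2 ← R2 / (11/2).
R1 ← R1 − 4·R2.
Reading off the reduced rows gives u = 1/2, v = -3/2.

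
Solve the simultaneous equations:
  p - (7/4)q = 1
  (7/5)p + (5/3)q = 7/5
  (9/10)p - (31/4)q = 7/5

Row-reduce:
R2 ← R2 − 7/5·R1.
R3 ← R3 − 9/10·R1.
R2 ← R2 / (247/60).
R1 ← R1 + 7/4·R2.
R3 ← R3 + 247/40·R2.
Row 3 reduces to 0 = 1/2, a contradiction. The system is inconsistent.

no solution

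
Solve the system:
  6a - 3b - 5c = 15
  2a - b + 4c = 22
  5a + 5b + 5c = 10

Row-reduce the augmented matrix:
R1 ← R1 / (6).
R2 ← R2 − 2·R1.
R3 ← R3 − 5·R1.
Swap R2 and R3.
R2 ← R2 / (15/2).
R1 ← R1 + 1/2·R2.
R3 ← R3 / (17/3).
R1 ← R1 + 2/9·R3.
R2 ← R2 − 11/9·R3.
Reading off the reduced rows gives a = 3, b = -4, c = 3.

a = 3, b = -4, c = 3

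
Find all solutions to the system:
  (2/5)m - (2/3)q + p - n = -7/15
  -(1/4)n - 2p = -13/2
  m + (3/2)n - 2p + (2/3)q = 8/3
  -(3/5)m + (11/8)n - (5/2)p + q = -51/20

infinitely many solutions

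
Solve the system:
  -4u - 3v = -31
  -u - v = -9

Row-reduce the augmented matrix:
R1 ← R1 / (-4).
R2 ← R2 + 1·R1.
R2 ← R2 / (-1/4).
R1 ← R1 − 3/4·R2.
Reading off the reduced rows gives u = 4, v = 5.

u = 4, v = 5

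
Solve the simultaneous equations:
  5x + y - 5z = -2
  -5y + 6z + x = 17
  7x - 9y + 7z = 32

Row-reduce:
R1 ← R1 / (5).
R2 ← R2 − 1·R1.
R3 ← R3 − 7·R1.
R2 ← R2 / (-26/5).
R1 ← R1 − 1/5·R2.
R3 ← R3 + 52/5·R2.
Rank is 2 with 3 unknowns, leaving z free.

infinitely many solutions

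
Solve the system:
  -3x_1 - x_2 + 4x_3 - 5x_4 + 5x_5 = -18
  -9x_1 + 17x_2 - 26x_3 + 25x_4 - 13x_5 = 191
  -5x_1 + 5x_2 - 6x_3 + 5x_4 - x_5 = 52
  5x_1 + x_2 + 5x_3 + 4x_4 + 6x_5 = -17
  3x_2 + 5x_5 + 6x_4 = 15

no solution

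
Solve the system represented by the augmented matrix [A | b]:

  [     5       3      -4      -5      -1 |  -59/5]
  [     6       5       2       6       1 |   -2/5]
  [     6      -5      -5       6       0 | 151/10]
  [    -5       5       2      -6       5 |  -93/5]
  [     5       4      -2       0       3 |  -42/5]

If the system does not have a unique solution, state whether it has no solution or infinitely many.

x_1 = 1, x_2 = -13/5, x_3 = 3/2, x_4 = 3/5, x_5 = 0

Row-reduce the augmented matrix:
R1 ← R1 / (5).
R2 ← R2 − 6·R1.
R3 ← R3 − 6·R1.
R4 ← R4 + 5·R1.
R5 ← R5 − 5·R1.
R2 ← R2 / (7/5).
R1 ← R1 − 3/5·R2.
R3 ← R3 + 43/5·R2.
R4 ← R4 − 8·R2.
R5 ← R5 − 1·R2.
R3 ← R3 / (291/7).
R1 ← R1 + 26/7·R3.
R2 ← R2 − 34/7·R3.
R4 ← R4 + 286/7·R3.
R5 ← R5 + 20/7·R3.
R4 ← R4 / (453/97).
R1 ← R1 − 147/97·R4.
R2 ← R2 + 140/97·R4.
R3 ← R3 − 200/97·R4.
R5 ← R5 − 225/97·R4.
R5 ← R5 / (233/453).
R1 ← R1 + 788/453·R5.
R2 ← R2 − 2273/1359·R5.
R3 ← R3 + 3053/1359·R5.
R4 ← R4 − 1714/1359·R5.
Reading off the reduced rows gives x_1 = 1, x_2 = -13/5, x_3 = 3/2, x_4 = 3/5, x_5 = 0.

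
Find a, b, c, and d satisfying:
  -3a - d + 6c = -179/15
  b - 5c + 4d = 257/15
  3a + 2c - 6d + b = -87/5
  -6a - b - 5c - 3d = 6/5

a = 0, b = -1/5, c = -8/5, d = 7/3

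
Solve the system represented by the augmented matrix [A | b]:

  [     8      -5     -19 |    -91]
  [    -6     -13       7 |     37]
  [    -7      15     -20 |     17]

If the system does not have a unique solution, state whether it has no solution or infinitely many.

x_1 = -6, x_2 = 1, x_3 = 2

Row-reduce the augmented matrix:
R1 ← R1 / (8).
R2 ← R2 + 6·R1.
R3 ← R3 + 7·R1.
R2 ← R2 / (-67/4).
R1 ← R1 + 5/8·R2.
R3 ← R3 − 85/8·R2.
R3 ← R3 / (-2762/67).
R1 ← R1 + 141/67·R3.
R2 ← R2 − 29/67·R3.
Reading off the reduced rows gives x_1 = -6, x_2 = 1, x_3 = 2.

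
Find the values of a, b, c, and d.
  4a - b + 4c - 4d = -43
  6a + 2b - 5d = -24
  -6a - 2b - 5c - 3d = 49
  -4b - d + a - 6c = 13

Row-reduce the augmented matrix:
R1 ← R1 / (4).
R2 ← R2 − 6·R1.
R3 ← R3 + 6·R1.
R4 ← R4 − 1·R1.
R2 ← R2 / (7/2).
R1 ← R1 + 1/4·R2.
R3 ← R3 + 7/2·R2.
R4 ← R4 + 15/4·R2.
R3 ← R3 / (-5).
R1 ← R1 − 4/7·R3.
R2 ← R2 + 12/7·R3.
R4 ← R4 + 94/7·R3.
R4 ← R4 / (1579/70).
R1 ← R1 + 129/70·R4.
R2 ← R2 − 106/35·R4.
R3 ← R3 − 8/5·R4.
Reading off the reduced rows gives a = -5, b = 3, c = -5, d = 0.

a = -5, b = 3, c = -5, d = 0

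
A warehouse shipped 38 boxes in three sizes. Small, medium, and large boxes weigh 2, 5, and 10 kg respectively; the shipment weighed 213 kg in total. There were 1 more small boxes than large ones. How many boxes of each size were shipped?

Let s = small boxes, m = medium boxes, l = large boxes.
  s + m + l = 38
  2s + 5m + 10l = 213
  s - l = 1
Row-reduce the augmented matrix:
R2 ← R2 − 2·R1.
R3 ← R3 − 1·R1.
R2 ← R2 / (3).
R1 ← R1 − 1·R2.
R3 ← R3 + 1·R2.
R3 ← R3 / (2/3).
R1 ← R1 + 5/3·R3.
R2 ← R2 − 8/3·R3.
Reading off the reduced rows gives s = 14, m = 11, l = 13.

small boxes: 14, medium boxes: 11, large boxes: 13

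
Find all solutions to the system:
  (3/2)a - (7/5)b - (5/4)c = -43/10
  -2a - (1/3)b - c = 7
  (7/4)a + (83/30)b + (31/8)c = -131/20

Row-reduce:
R1 ← R1 / (3/2).
R2 ← R2 + 2·R1.
R3 ← R3 − 7/4·R1.
R2 ← R2 / (-11/5).
R1 ← R1 + 14/15·R2.
R3 ← R3 − 22/5·R2.
Row 3 reduces to 0 = 1, a contradiction. The system is inconsistent.

no solution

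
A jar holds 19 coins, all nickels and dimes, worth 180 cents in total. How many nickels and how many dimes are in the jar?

nickels: 2, dimes: 17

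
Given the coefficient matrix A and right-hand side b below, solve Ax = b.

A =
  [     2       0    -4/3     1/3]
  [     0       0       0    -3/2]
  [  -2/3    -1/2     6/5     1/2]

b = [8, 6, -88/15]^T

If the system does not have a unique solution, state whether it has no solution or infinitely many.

infinitely many solutions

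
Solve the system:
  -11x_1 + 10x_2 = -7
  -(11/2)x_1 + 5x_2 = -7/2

infinitely many solutions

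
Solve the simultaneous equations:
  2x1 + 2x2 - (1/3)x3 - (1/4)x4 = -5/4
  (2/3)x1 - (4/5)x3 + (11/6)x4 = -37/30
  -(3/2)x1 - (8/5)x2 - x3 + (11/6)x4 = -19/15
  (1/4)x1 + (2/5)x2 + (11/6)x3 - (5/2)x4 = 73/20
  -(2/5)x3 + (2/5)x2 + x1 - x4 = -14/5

Row-reduce:
R1 ← R1 / (2).
R2 ← R2 − 2/3·R1.
R3 ← R3 + 3/2·R1.
R4 ← R4 − 1/4·R1.
R5 ← R5 − 1·R1.
R2 ← R2 / (-2/3).
R1 ← R1 − 1·R2.
R3 ← R3 + 1/10·R2.
R4 ← R4 − 3/20·R2.
R5 ← R5 + 3/5·R2.
R3 ← R3 / (-86/75).
R1 ← R1 + 6/5·R3.
R2 ← R2 − 31/30·R3.
R4 ← R4 − 43/25·R3.
R5 ← R5 − 29/75·R3.
Swap R4 and R5.
R4 ← R4 / (-4421/2064).
R1 ← R1 − 457/344·R4.
R2 ← R2 + 6815/4128·R4.
R3 ← R3 + 815/688·R4.
Row 5 reduces to 0 = 1/2, a contradiction. The system is inconsistent.

no solution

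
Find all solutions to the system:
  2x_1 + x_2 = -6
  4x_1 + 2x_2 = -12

Row-reduce:
R1 ← R1 / (2).
R2 ← R2 − 4·R1.
Rank is 1 with 2 unknowns, leaving x_2 free.

infinitely many solutions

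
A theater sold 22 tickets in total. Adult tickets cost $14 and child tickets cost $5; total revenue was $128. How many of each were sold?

adult tickets: 2, child tickets: 20

Let a = adult tickets, c = child tickets.
  a + c = 22
  14a + 5c = 128
From equation 1: a = 22 − c.
Substitute into equation 2 and solve: c = 20.
Then a = 2.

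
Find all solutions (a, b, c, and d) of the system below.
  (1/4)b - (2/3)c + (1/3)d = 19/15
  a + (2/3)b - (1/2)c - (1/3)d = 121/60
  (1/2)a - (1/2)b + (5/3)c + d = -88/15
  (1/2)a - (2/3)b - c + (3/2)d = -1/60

Row-reduce the augmented matrix:
Swap R1 and R2.
R3 ← R3 − 1/2·R1.
R4 ← R4 − 1/2·R1.
R2 ← R2 / (1/4).
R1 ← R1 − 2/3·R2.
R3 ← R3 + 5/6·R2.
R4 ← R4 + 1·R2.
R3 ← R3 / (-11/36).
R1 ← R1 − 23/18·R3.
R2 ← R2 + 8/3·R3.
R4 ← R4 + 41/12·R3.
R4 ← R4 / (-1483/66).
R1 ← R1 − 274/33·R4.
R2 ← R2 + 204/11·R4.
R3 ← R3 + 82/11·R4.
Reading off the reduced rows gives a = 0, b = 2/5, c = -5/2, d = -3/2.

a = 0, b = 2/5, c = -5/2, d = -3/2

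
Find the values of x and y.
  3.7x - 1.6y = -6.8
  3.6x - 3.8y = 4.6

x = -4, y = -5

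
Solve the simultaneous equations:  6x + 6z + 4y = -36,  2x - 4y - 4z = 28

Row-reduce:
R1 ← R1 / (6).
R2 ← R2 − 2·R1.
R2 ← R2 / (-16/3).
R1 ← R1 − 2/3·R2.
Rank is 2 with 3 unknowns, leaving z free.

infinitely many solutions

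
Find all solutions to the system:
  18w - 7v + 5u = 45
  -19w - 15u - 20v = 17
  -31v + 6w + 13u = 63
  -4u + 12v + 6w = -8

Row-reduce:
R1 ← R1 / (5).
R2 ← R2 + 15·R1.
R3 ← R3 − 13·R1.
R4 ← R4 + 4·R1.
R2 ← R2 / (-41).
R1 ← R1 + 7/5·R2.
R3 ← R3 + 64/5·R2.
R4 ← R4 − 32/5·R2.
R3 ← R3 / (-10604/205).
R1 ← R1 − 493/205·R3.
R2 ← R2 + 35/41·R3.
R4 ← R4 − 5302/205·R3.
Row 4 reduces to 0 = 1, a contradiction. The system is inconsistent.

no solution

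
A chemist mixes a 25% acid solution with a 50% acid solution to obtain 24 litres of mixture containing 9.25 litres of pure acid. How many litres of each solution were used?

litres of solution A: 11, litres of solution B: 13

Let a = litres of solution A, b = litres of solution B.
  a + b = 24
  (1/4)a + (1/2)b = 37/4
Row-reduce the augmented matrix:
R2 ← R2 − 1/4·R1.
R2 ← R2 / (1/4).
R1 ← R1 − 1·R2.
Reading off the reduced rows gives a = 11, b = 13.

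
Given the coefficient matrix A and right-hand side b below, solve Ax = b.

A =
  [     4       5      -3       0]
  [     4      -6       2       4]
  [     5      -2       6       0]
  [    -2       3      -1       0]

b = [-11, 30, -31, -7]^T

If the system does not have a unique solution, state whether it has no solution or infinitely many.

Row-reduce the augmented matrix:
R1 ← R1 / (4).
R2 ← R2 − 4·R1.
R3 ← R3 − 5·R1.
R4 ← R4 + 2·R1.
R2 ← R2 / (-11).
R1 ← R1 − 5/4·R2.
R3 ← R3 + 33/4·R2.
R4 ← R4 − 11/2·R2.
R3 ← R3 / (6).
R1 ← R1 + 2/11·R3.
R2 ← R2 + 5/11·R3.
R4 ← R4 / (2).
R1 ← R1 − 4/11·R4.
R2 ← R2 + 13/22·R4.
R3 ← R3 + 1/2·R4.
Reading off the reduced rows gives x_1 = -1, x_2 = -5, x_3 = -6, x_4 = 4.

x_1 = -1, x_2 = -5, x_3 = -6, x_4 = 4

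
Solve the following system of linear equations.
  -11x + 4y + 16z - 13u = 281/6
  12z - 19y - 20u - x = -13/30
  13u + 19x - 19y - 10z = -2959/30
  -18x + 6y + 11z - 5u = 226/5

Row-reduce the augmented matrix:
R1 ← R1 / (-11).
R2 ← R2 + 1·R1.
R3 ← R3 − 19·R1.
R4 ← R4 + 18·R1.
R2 ← R2 / (-213/11).
R1 ← R1 + 4/11·R2.
R3 ← R3 + 133/11·R2.
R4 ← R4 + 6/11·R2.
R3 ← R3 / (2354/213).
R1 ← R1 + 352/213·R3.
R2 ← R2 + 116/213·R3.
R4 ← R4 + 1099/71·R3.
R4 ← R4 / (47123/2354).
R1 ← R1 − 201/107·R4.
R2 ← R2 − 1277/1177·R4.
R3 ← R3 − 489/2354·R4.
Reading off the reduced rows gives x = -3/2, y = 7/3, z = -4/5, u = -13/5.

x = -3/2, y = 7/3, z = -4/5, u = -13/5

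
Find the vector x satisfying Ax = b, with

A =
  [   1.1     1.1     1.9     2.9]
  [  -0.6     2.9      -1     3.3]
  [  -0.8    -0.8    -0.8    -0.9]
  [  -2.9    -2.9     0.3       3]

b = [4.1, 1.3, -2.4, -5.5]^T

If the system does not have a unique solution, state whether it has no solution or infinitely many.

Row-reduce the augmented matrix:
R1 ← R1 / (11/10).
R2 ← R2 + 3/5·R1.
R3 ← R3 + 4/5·R1.
R4 ← R4 + 29/10·R1.
R2 ← R2 / (7/2).
R1 ← R1 − 1·R2.
R3 ← R3 / (32/55).
R1 ← R1 − 661/385·R3.
R2 ← R2 − 4/385·R3.
R4 ← R4 − 292/55·R3.
R4 ← R4 / (-31/80).
R1 ← R1 + 5211/2240·R4.
R2 ← R2 − 769/560·R4.
R3 ← R3 − 133/64·R4.
Reading off the reduced rows gives x_1 = 1, x_2 = 1, x_3 = 1, x_4 = 0.

x_1 = 1, x_2 = 1, x_3 = 1, x_4 = 0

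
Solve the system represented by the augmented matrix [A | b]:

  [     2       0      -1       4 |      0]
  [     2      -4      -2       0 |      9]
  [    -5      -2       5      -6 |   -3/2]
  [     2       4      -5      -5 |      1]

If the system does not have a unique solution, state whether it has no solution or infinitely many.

x_1 = -1, x_2 = -7/4, x_3 = -2, x_4 = 0

Row-reduce the augmented matrix:
R1 ← R1 / (2).
R2 ← R2 − 2·R1.
R3 ← R3 + 5·R1.
R4 ← R4 − 2·R1.
R2 ← R2 / (-4).
R3 ← R3 + 2·R2.
R4 ← R4 − 4·R2.
R3 ← R3 / (3).
R1 ← R1 + 1/2·R3.
R2 ← R2 − 1/4·R3.
R4 ← R4 + 5·R3.
R4 ← R4 / (-3).
R1 ← R1 − 3·R4.
R2 ← R2 − 1/2·R4.
R3 ← R3 − 2·R4.
Reading off the reduced rows gives x_1 = -1, x_2 = -7/4, x_3 = -2, x_4 = 0.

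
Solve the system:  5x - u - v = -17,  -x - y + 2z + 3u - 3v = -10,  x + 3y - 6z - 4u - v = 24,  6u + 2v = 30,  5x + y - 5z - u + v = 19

x = -2, y = 5, z = -5, u = 4, v = 3

Row-reduce the augmented matrix:
R1 ← R1 / (5).
R2 ← R2 + 1·R1.
R3 ← R3 − 1·R1.
R5 ← R5 − 5·R1.
R2 ← R2 / (-1).
R3 ← R3 − 3·R2.
R5 ← R5 − 1·R2.
Swap R3 and R5.
R3 ← R3 / (-3).
R2 ← R2 + 2·R3.
R4 ← R4 / (6).
R1 ← R1 + 1/5·R4.
R2 ← R2 + 14/3·R4.
R3 ← R3 + 14/15·R4.
R5 ← R5 − 23/5·R4.
R5 ← R5 / (-179/15).
R1 ← R1 + 2/15·R5.
R2 ← R2 − 50/9·R5.
R3 ← R3 − 32/45·R5.
R4 ← R4 − 1/3·R5.
Reading off the reduced rows gives x = -2, y = 5, z = -5, u = 4, v = 3.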